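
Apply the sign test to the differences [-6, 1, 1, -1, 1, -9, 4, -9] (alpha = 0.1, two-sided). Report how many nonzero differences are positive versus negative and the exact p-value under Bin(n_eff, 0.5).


Step 1: Discard zero differences. Original n = 8; n_eff = number of nonzero differences = 8.
Nonzero differences (with sign): -6, +1, +1, -1, +1, -9, +4, -9
Step 2: Count signs: positive = 4, negative = 4.
Step 3: Under H0: P(positive) = 0.5, so the number of positives S ~ Bin(8, 0.5).
Step 4: Two-sided exact p-value = sum of Bin(8,0.5) probabilities at or below the observed probability = 1.000000.
Step 5: alpha = 0.1. fail to reject H0.

n_eff = 8, pos = 4, neg = 4, p = 1.000000, fail to reject H0.


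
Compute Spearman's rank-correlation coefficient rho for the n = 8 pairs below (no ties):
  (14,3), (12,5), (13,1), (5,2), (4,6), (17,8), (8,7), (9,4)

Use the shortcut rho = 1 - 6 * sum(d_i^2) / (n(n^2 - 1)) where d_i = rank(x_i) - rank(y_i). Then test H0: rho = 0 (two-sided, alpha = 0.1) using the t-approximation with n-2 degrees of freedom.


Step 1: Rank x and y separately (midranks; no ties here).
rank(x): 14->7, 12->5, 13->6, 5->2, 4->1, 17->8, 8->3, 9->4
rank(y): 3->3, 5->5, 1->1, 2->2, 6->6, 8->8, 7->7, 4->4
Step 2: d_i = R_x(i) - R_y(i); compute d_i^2.
  (7-3)^2=16, (5-5)^2=0, (6-1)^2=25, (2-2)^2=0, (1-6)^2=25, (8-8)^2=0, (3-7)^2=16, (4-4)^2=0
sum(d^2) = 82.
Step 3: rho = 1 - 6*82 / (8*(8^2 - 1)) = 1 - 492/504 = 0.023810.
Step 4: Under H0, t = rho * sqrt((n-2)/(1-rho^2)) = 0.0583 ~ t(6).
Step 5: Two-sided p-value from the t-distribution with 6 df = 0.955374.
Step 6: alpha = 0.1. fail to reject H0.

rho = 0.0238, p = 0.955374, fail to reject H0 at alpha = 0.1.


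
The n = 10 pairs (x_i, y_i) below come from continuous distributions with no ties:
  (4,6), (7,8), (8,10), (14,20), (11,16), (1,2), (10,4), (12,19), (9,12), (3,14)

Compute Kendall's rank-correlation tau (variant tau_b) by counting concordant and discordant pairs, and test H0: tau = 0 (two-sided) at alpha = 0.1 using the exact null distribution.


Step 1: Enumerate the 45 unordered pairs (i,j) with i<j and classify each by sign(x_j-x_i) * sign(y_j-y_i).
  (1,2):dx=+3,dy=+2->C; (1,3):dx=+4,dy=+4->C; (1,4):dx=+10,dy=+14->C; (1,5):dx=+7,dy=+10->C
  (1,6):dx=-3,dy=-4->C; (1,7):dx=+6,dy=-2->D; (1,8):dx=+8,dy=+13->C; (1,9):dx=+5,dy=+6->C
  (1,10):dx=-1,dy=+8->D; (2,3):dx=+1,dy=+2->C; (2,4):dx=+7,dy=+12->C; (2,5):dx=+4,dy=+8->C
  (2,6):dx=-6,dy=-6->C; (2,7):dx=+3,dy=-4->D; (2,8):dx=+5,dy=+11->C; (2,9):dx=+2,dy=+4->C
  (2,10):dx=-4,dy=+6->D; (3,4):dx=+6,dy=+10->C; (3,5):dx=+3,dy=+6->C; (3,6):dx=-7,dy=-8->C
  (3,7):dx=+2,dy=-6->D; (3,8):dx=+4,dy=+9->C; (3,9):dx=+1,dy=+2->C; (3,10):dx=-5,dy=+4->D
  (4,5):dx=-3,dy=-4->C; (4,6):dx=-13,dy=-18->C; (4,7):dx=-4,dy=-16->C; (4,8):dx=-2,dy=-1->C
  (4,9):dx=-5,dy=-8->C; (4,10):dx=-11,dy=-6->C; (5,6):dx=-10,dy=-14->C; (5,7):dx=-1,dy=-12->C
  (5,8):dx=+1,dy=+3->C; (5,9):dx=-2,dy=-4->C; (5,10):dx=-8,dy=-2->C; (6,7):dx=+9,dy=+2->C
  (6,8):dx=+11,dy=+17->C; (6,9):dx=+8,dy=+10->C; (6,10):dx=+2,dy=+12->C; (7,8):dx=+2,dy=+15->C
  (7,9):dx=-1,dy=+8->D; (7,10):dx=-7,dy=+10->D; (8,9):dx=-3,dy=-7->C; (8,10):dx=-9,dy=-5->C
  (9,10):dx=-6,dy=+2->D
Step 2: C = 36, D = 9, total pairs = 45.
Step 3: tau = (C - D)/(n(n-1)/2) = (36 - 9)/45 = 0.600000.
Step 4: Exact two-sided p-value (enumerate n! = 3628800 permutations of y under H0): p = 0.016666.
Step 5: alpha = 0.1. reject H0.

tau_b = 0.6000 (C=36, D=9), p = 0.016666, reject H0.


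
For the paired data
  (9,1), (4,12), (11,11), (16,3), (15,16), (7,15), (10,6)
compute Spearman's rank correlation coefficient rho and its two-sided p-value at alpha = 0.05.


Step 1: Rank x and y separately (midranks; no ties here).
rank(x): 9->3, 4->1, 11->5, 16->7, 15->6, 7->2, 10->4
rank(y): 1->1, 12->5, 11->4, 3->2, 16->7, 15->6, 6->3
Step 2: d_i = R_x(i) - R_y(i); compute d_i^2.
  (3-1)^2=4, (1-5)^2=16, (5-4)^2=1, (7-2)^2=25, (6-7)^2=1, (2-6)^2=16, (4-3)^2=1
sum(d^2) = 64.
Step 3: rho = 1 - 6*64 / (7*(7^2 - 1)) = 1 - 384/336 = -0.142857.
Step 4: Under H0, t = rho * sqrt((n-2)/(1-rho^2)) = -0.3227 ~ t(5).
Step 5: Two-sided p-value from the t-distribution with 5 df = 0.759945.
Step 6: alpha = 0.05. fail to reject H0.

rho = -0.1429, p = 0.759945, fail to reject H0 at alpha = 0.05.


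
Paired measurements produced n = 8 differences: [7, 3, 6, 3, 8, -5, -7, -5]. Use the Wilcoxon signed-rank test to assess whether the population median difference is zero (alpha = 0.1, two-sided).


Step 1: Drop any zero differences (none here) and take |d_i|.
|d| = [7, 3, 6, 3, 8, 5, 7, 5]
Step 2: Midrank |d_i| (ties get averaged ranks).
ranks: |7|->6.5, |3|->1.5, |6|->5, |3|->1.5, |8|->8, |5|->3.5, |7|->6.5, |5|->3.5
Step 3: Attach original signs; sum ranks with positive sign and with negative sign.
W+ = 6.5 + 1.5 + 5 + 1.5 + 8 = 22.5
W- = 3.5 + 6.5 + 3.5 = 13.5
(Check: W+ + W- = 36 should equal n(n+1)/2 = 36.)
Step 4: Test statistic W = min(W+, W-) = 13.5.
Step 5: Ties in |d|, so use the tie-corrected normal approximation.
        E[W] = n(n+1)/4 = 8*9/4 = 18.
        Tie groups: |d|=3 (t=2), |d|=5 (t=2), |d|=7 (t=2); sum(t^3 - t) = 18.
        Var[W] = n(n+1)(2n+1)/24 - sum(t^3-t)/48 = 1224/24 - 18/48 = 50.625.
        z = (W - E[W]) / sqrt(Var[W]) = (13.5 - 18) / 7.1151 = -0.6325.
        Two-sided p = 2*Phi(z) = 0.527089.
Step 6: alpha = 0.1. fail to reject H0.

W+ = 22.5, W- = 13.5, W = min = 13.5, p = 0.527089, fail to reject H0.


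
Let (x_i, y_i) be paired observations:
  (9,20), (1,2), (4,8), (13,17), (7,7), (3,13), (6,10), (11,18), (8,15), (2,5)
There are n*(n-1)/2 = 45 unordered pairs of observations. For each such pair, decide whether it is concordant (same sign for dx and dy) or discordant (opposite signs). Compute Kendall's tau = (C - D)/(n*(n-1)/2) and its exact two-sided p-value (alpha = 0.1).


Step 1: Enumerate the 45 unordered pairs (i,j) with i<j and classify each by sign(x_j-x_i) * sign(y_j-y_i).
  (1,2):dx=-8,dy=-18->C; (1,3):dx=-5,dy=-12->C; (1,4):dx=+4,dy=-3->D; (1,5):dx=-2,dy=-13->C
  (1,6):dx=-6,dy=-7->C; (1,7):dx=-3,dy=-10->C; (1,8):dx=+2,dy=-2->D; (1,9):dx=-1,dy=-5->C
  (1,10):dx=-7,dy=-15->C; (2,3):dx=+3,dy=+6->C; (2,4):dx=+12,dy=+15->C; (2,5):dx=+6,dy=+5->C
  (2,6):dx=+2,dy=+11->C; (2,7):dx=+5,dy=+8->C; (2,8):dx=+10,dy=+16->C; (2,9):dx=+7,dy=+13->C
  (2,10):dx=+1,dy=+3->C; (3,4):dx=+9,dy=+9->C; (3,5):dx=+3,dy=-1->D; (3,6):dx=-1,dy=+5->D
  (3,7):dx=+2,dy=+2->C; (3,8):dx=+7,dy=+10->C; (3,9):dx=+4,dy=+7->C; (3,10):dx=-2,dy=-3->C
  (4,5):dx=-6,dy=-10->C; (4,6):dx=-10,dy=-4->C; (4,7):dx=-7,dy=-7->C; (4,8):dx=-2,dy=+1->D
  (4,9):dx=-5,dy=-2->C; (4,10):dx=-11,dy=-12->C; (5,6):dx=-4,dy=+6->D; (5,7):dx=-1,dy=+3->D
  (5,8):dx=+4,dy=+11->C; (5,9):dx=+1,dy=+8->C; (5,10):dx=-5,dy=-2->C; (6,7):dx=+3,dy=-3->D
  (6,8):dx=+8,dy=+5->C; (6,9):dx=+5,dy=+2->C; (6,10):dx=-1,dy=-8->C; (7,8):dx=+5,dy=+8->C
  (7,9):dx=+2,dy=+5->C; (7,10):dx=-4,dy=-5->C; (8,9):dx=-3,dy=-3->C; (8,10):dx=-9,dy=-13->C
  (9,10):dx=-6,dy=-10->C
Step 2: C = 37, D = 8, total pairs = 45.
Step 3: tau = (C - D)/(n(n-1)/2) = (37 - 8)/45 = 0.644444.
Step 4: Exact two-sided p-value (enumerate n! = 3628800 permutations of y under H0): p = 0.009148.
Step 5: alpha = 0.1. reject H0.

tau_b = 0.6444 (C=37, D=8), p = 0.009148, reject H0.


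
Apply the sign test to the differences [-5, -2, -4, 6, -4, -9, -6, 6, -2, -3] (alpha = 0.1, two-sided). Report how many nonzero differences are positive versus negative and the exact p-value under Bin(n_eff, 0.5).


Step 1: Discard zero differences. Original n = 10; n_eff = number of nonzero differences = 10.
Nonzero differences (with sign): -5, -2, -4, +6, -4, -9, -6, +6, -2, -3
Step 2: Count signs: positive = 2, negative = 8.
Step 3: Under H0: P(positive) = 0.5, so the number of positives S ~ Bin(10, 0.5).
Step 4: Two-sided exact p-value = sum of Bin(10,0.5) probabilities at or below the observed probability = 0.109375.
Step 5: alpha = 0.1. fail to reject H0.

n_eff = 10, pos = 2, neg = 8, p = 0.109375, fail to reject H0.


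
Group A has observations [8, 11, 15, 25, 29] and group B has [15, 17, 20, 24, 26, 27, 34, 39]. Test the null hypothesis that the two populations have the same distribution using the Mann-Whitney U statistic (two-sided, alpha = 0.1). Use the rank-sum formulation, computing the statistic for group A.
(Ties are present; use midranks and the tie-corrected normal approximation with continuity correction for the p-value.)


Step 1: Combine and sort all 13 observations; assign midranks.
sorted (value, group): (8,X), (11,X), (15,X), (15,Y), (17,Y), (20,Y), (24,Y), (25,X), (26,Y), (27,Y), (29,X), (34,Y), (39,Y)
ranks: 8->1, 11->2, 15->3.5, 15->3.5, 17->5, 20->6, 24->7, 25->8, 26->9, 27->10, 29->11, 34->12, 39->13
Step 2: Rank sum for X: R1 = 1 + 2 + 3.5 + 8 + 11 = 25.5.
Step 3: U_X = R1 - n1(n1+1)/2 = 25.5 - 5*6/2 = 25.5 - 15 = 10.5.
       U_Y = n1*n2 - U_X = 40 - 10.5 = 29.5.
Step 4: Ties are present, so use the tie-corrected normal approximation (with continuity correction) for the p-value.
Step 5: p-value = 0.187076; compare to alpha = 0.1. fail to reject H0.

U_X = 10.5, p = 0.187076, fail to reject H0 at alpha = 0.1.


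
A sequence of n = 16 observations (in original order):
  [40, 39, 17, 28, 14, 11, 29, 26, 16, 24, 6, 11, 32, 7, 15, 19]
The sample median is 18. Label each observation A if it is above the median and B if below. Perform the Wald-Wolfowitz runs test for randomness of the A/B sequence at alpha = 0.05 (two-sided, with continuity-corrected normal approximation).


Step 1: Compute median = 18; label A = above, B = below.
Labels in order: AABABBAABABBABBA  (n_A = 8, n_B = 8)
Step 2: Count runs R = 11.
Step 3: Under H0 (random ordering), E[R] = 2*n_A*n_B/(n_A+n_B) + 1 = 2*8*8/16 + 1 = 9.0000.
        Var[R] = 2*n_A*n_B*(2*n_A*n_B - n_A - n_B) / ((n_A+n_B)^2 * (n_A+n_B-1)) = 14336/3840 = 3.7333.
        SD[R] = 1.9322.
Step 4: Continuity-corrected z = (R - 0.5 - E[R]) / SD[R] = (11 - 0.5 - 9.0000) / 1.9322 = 0.7763.
Step 5: Two-sided p-value via normal approximation = 2*(1 - Phi(|z|)) = 0.437558.
Step 6: alpha = 0.05. fail to reject H0.

R = 11, z = 0.7763, p = 0.437558, fail to reject H0.


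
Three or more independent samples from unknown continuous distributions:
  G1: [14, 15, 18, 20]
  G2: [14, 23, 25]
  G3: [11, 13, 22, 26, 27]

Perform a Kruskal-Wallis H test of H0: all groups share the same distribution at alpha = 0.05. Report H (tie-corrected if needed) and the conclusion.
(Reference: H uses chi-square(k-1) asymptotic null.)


Step 1: Combine all N = 12 observations and assign midranks.
sorted (value, group, rank): (11,G3,1), (13,G3,2), (14,G1,3.5), (14,G2,3.5), (15,G1,5), (18,G1,6), (20,G1,7), (22,G3,8), (23,G2,9), (25,G2,10), (26,G3,11), (27,G3,12)
Step 2: Sum ranks within each group.
R_1 = 21.5 (n_1 = 4)
R_2 = 22.5 (n_2 = 3)
R_3 = 34 (n_3 = 5)
Step 3: H = 12/(N(N+1)) * sum(R_i^2/n_i) - 3(N+1)
     = 12/(12*13) * (21.5^2/4 + 22.5^2/3 + 34^2/5) - 3*13
     = 0.076923 * 515.513 - 39
     = 0.654808.
Step 4: Ties present; correction factor C = 1 - 6/(12^3 - 12) = 0.996503. Corrected H = 0.654808 / 0.996503 = 0.657105.
Step 5: Under H0, H ~ chi^2(2); p-value = 0.719965.
Step 6: alpha = 0.05. fail to reject H0.

H = 0.6571, df = 2, p = 0.719965, fail to reject H0.


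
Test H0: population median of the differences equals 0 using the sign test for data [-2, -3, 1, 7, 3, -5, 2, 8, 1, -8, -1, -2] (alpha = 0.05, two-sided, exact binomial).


Step 1: Discard zero differences. Original n = 12; n_eff = number of nonzero differences = 12.
Nonzero differences (with sign): -2, -3, +1, +7, +3, -5, +2, +8, +1, -8, -1, -2
Step 2: Count signs: positive = 6, negative = 6.
Step 3: Under H0: P(positive) = 0.5, so the number of positives S ~ Bin(12, 0.5).
Step 4: Two-sided exact p-value = sum of Bin(12,0.5) probabilities at or below the observed probability = 1.000000.
Step 5: alpha = 0.05. fail to reject H0.

n_eff = 12, pos = 6, neg = 6, p = 1.000000, fail to reject H0.


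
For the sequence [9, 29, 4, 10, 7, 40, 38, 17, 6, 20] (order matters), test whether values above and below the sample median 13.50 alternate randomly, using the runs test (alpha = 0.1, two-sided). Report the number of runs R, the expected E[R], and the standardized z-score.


Step 1: Compute median = 13.50; label A = above, B = below.
Labels in order: BABBBAAABA  (n_A = 5, n_B = 5)
Step 2: Count runs R = 6.
Step 3: Under H0 (random ordering), E[R] = 2*n_A*n_B/(n_A+n_B) + 1 = 2*5*5/10 + 1 = 6.0000.
        Var[R] = 2*n_A*n_B*(2*n_A*n_B - n_A - n_B) / ((n_A+n_B)^2 * (n_A+n_B-1)) = 2000/900 = 2.2222.
        SD[R] = 1.4907.
Step 4: R = E[R], so z = 0 with no continuity correction.
Step 5: Two-sided p-value via normal approximation = 2*(1 - Phi(|z|)) = 1.000000.
Step 6: alpha = 0.1. fail to reject H0.

R = 6, z = 0.0000, p = 1.000000, fail to reject H0.


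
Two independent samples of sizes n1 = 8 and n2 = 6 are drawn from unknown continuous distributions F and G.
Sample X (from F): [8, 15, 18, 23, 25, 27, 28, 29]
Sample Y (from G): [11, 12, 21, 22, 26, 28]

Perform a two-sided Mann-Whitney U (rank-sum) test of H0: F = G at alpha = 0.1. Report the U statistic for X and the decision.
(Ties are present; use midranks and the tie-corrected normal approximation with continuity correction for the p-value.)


Step 1: Combine and sort all 14 observations; assign midranks.
sorted (value, group): (8,X), (11,Y), (12,Y), (15,X), (18,X), (21,Y), (22,Y), (23,X), (25,X), (26,Y), (27,X), (28,X), (28,Y), (29,X)
ranks: 8->1, 11->2, 12->3, 15->4, 18->5, 21->6, 22->7, 23->8, 25->9, 26->10, 27->11, 28->12.5, 28->12.5, 29->14
Step 2: Rank sum for X: R1 = 1 + 4 + 5 + 8 + 9 + 11 + 12.5 + 14 = 64.5.
Step 3: U_X = R1 - n1(n1+1)/2 = 64.5 - 8*9/2 = 64.5 - 36 = 28.5.
       U_Y = n1*n2 - U_X = 48 - 28.5 = 19.5.
Step 4: Ties are present, so use the tie-corrected normal approximation (with continuity correction) for the p-value.
Step 5: p-value = 0.605180; compare to alpha = 0.1. fail to reject H0.

U_X = 28.5, p = 0.605180, fail to reject H0 at alpha = 0.1.


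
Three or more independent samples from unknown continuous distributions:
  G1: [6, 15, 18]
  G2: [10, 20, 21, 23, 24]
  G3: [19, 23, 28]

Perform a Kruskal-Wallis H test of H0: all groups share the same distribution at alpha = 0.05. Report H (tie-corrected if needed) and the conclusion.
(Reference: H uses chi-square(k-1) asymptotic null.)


Step 1: Combine all N = 11 observations and assign midranks.
sorted (value, group, rank): (6,G1,1), (10,G2,2), (15,G1,3), (18,G1,4), (19,G3,5), (20,G2,6), (21,G2,7), (23,G2,8.5), (23,G3,8.5), (24,G2,10), (28,G3,11)
Step 2: Sum ranks within each group.
R_1 = 8 (n_1 = 3)
R_2 = 33.5 (n_2 = 5)
R_3 = 24.5 (n_3 = 3)
Step 3: H = 12/(N(N+1)) * sum(R_i^2/n_i) - 3(N+1)
     = 12/(11*12) * (8^2/3 + 33.5^2/5 + 24.5^2/3) - 3*12
     = 0.090909 * 445.867 - 36
     = 4.533333.
Step 4: Ties present; correction factor C = 1 - 6/(11^3 - 11) = 0.995455. Corrected H = 4.533333 / 0.995455 = 4.554033.
Step 5: Under H0, H ~ chi^2(2); p-value = 0.102590.
Step 6: alpha = 0.05. fail to reject H0.

H = 4.5540, df = 2, p = 0.102590, fail to reject H0.


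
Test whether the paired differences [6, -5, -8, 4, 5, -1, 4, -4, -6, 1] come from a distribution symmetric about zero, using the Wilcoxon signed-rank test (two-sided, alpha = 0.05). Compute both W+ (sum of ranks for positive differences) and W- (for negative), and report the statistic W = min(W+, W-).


Step 1: Drop any zero differences (none here) and take |d_i|.
|d| = [6, 5, 8, 4, 5, 1, 4, 4, 6, 1]
Step 2: Midrank |d_i| (ties get averaged ranks).
ranks: |6|->8.5, |5|->6.5, |8|->10, |4|->4, |5|->6.5, |1|->1.5, |4|->4, |4|->4, |6|->8.5, |1|->1.5
Step 3: Attach original signs; sum ranks with positive sign and with negative sign.
W+ = 8.5 + 4 + 6.5 + 4 + 1.5 = 24.5
W- = 6.5 + 10 + 1.5 + 4 + 8.5 = 30.5
(Check: W+ + W- = 55 should equal n(n+1)/2 = 55.)
Step 4: Test statistic W = min(W+, W-) = 24.5.
Step 5: Ties in |d|, so use the tie-corrected normal approximation.
        E[W] = n(n+1)/4 = 10*11/4 = 27.5.
        Tie groups: |d|=1 (t=2), |d|=4 (t=3), |d|=5 (t=2), |d|=6 (t=2); sum(t^3 - t) = 42.
        Var[W] = n(n+1)(2n+1)/24 - sum(t^3-t)/48 = 2310/24 - 42/48 = 95.375.
        z = (W - E[W]) / sqrt(Var[W]) = (24.5 - 27.5) / 9.7660 = -0.3072.
        Two-sided p = 2*Phi(z) = 0.758700.
Step 6: alpha = 0.05. fail to reject H0.

W+ = 24.5, W- = 30.5, W = min = 24.5, p = 0.758700, fail to reject H0.


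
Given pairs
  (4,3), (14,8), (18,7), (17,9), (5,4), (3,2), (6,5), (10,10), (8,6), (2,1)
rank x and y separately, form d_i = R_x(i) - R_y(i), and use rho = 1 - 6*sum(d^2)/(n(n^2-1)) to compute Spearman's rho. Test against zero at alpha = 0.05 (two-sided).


Step 1: Rank x and y separately (midranks; no ties here).
rank(x): 4->3, 14->8, 18->10, 17->9, 5->4, 3->2, 6->5, 10->7, 8->6, 2->1
rank(y): 3->3, 8->8, 7->7, 9->9, 4->4, 2->2, 5->5, 10->10, 6->6, 1->1
Step 2: d_i = R_x(i) - R_y(i); compute d_i^2.
  (3-3)^2=0, (8-8)^2=0, (10-7)^2=9, (9-9)^2=0, (4-4)^2=0, (2-2)^2=0, (5-5)^2=0, (7-10)^2=9, (6-6)^2=0, (1-1)^2=0
sum(d^2) = 18.
Step 3: rho = 1 - 6*18 / (10*(10^2 - 1)) = 1 - 108/990 = 0.890909.
Step 4: Under H0, t = rho * sqrt((n-2)/(1-rho^2)) = 5.5482 ~ t(8).
Step 5: Two-sided p-value from the t-distribution with 8 df = 0.000542.
Step 6: alpha = 0.05. reject H0.

rho = 0.8909, p = 0.000542, reject H0 at alpha = 0.05.


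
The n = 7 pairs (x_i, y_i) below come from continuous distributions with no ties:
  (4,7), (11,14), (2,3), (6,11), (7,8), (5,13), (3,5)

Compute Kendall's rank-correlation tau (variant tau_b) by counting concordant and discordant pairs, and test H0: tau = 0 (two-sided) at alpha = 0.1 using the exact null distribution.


Step 1: Enumerate the 21 unordered pairs (i,j) with i<j and classify each by sign(x_j-x_i) * sign(y_j-y_i).
  (1,2):dx=+7,dy=+7->C; (1,3):dx=-2,dy=-4->C; (1,4):dx=+2,dy=+4->C; (1,5):dx=+3,dy=+1->C
  (1,6):dx=+1,dy=+6->C; (1,7):dx=-1,dy=-2->C; (2,3):dx=-9,dy=-11->C; (2,4):dx=-5,dy=-3->C
  (2,5):dx=-4,dy=-6->C; (2,6):dx=-6,dy=-1->C; (2,7):dx=-8,dy=-9->C; (3,4):dx=+4,dy=+8->C
  (3,5):dx=+5,dy=+5->C; (3,6):dx=+3,dy=+10->C; (3,7):dx=+1,dy=+2->C; (4,5):dx=+1,dy=-3->D
  (4,6):dx=-1,dy=+2->D; (4,7):dx=-3,dy=-6->C; (5,6):dx=-2,dy=+5->D; (5,7):dx=-4,dy=-3->C
  (6,7):dx=-2,dy=-8->C
Step 2: C = 18, D = 3, total pairs = 21.
Step 3: tau = (C - D)/(n(n-1)/2) = (18 - 3)/21 = 0.714286.
Step 4: Exact two-sided p-value (enumerate n! = 5040 permutations of y under H0): p = 0.030159.
Step 5: alpha = 0.1. reject H0.

tau_b = 0.7143 (C=18, D=3), p = 0.030159, reject H0.


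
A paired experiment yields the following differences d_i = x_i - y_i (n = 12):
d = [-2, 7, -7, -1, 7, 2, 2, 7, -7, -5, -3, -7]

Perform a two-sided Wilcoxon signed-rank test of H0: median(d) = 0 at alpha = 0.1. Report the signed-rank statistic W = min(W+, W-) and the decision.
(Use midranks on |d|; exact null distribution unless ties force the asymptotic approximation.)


Step 1: Drop any zero differences (none here) and take |d_i|.
|d| = [2, 7, 7, 1, 7, 2, 2, 7, 7, 5, 3, 7]
Step 2: Midrank |d_i| (ties get averaged ranks).
ranks: |2|->3, |7|->9.5, |7|->9.5, |1|->1, |7|->9.5, |2|->3, |2|->3, |7|->9.5, |7|->9.5, |5|->6, |3|->5, |7|->9.5
Step 3: Attach original signs; sum ranks with positive sign and with negative sign.
W+ = 9.5 + 9.5 + 3 + 3 + 9.5 = 34.5
W- = 3 + 9.5 + 1 + 9.5 + 6 + 5 + 9.5 = 43.5
(Check: W+ + W- = 78 should equal n(n+1)/2 = 78.)
Step 4: Test statistic W = min(W+, W-) = 34.5.
Step 5: Ties in |d|, so use the tie-corrected normal approximation.
        E[W] = n(n+1)/4 = 12*13/4 = 39.
        Tie groups: |d|=2 (t=3), |d|=7 (t=6); sum(t^3 - t) = 234.
        Var[W] = n(n+1)(2n+1)/24 - sum(t^3-t)/48 = 3900/24 - 234/48 = 157.625.
        z = (W - E[W]) / sqrt(Var[W]) = (34.5 - 39) / 12.5549 = -0.3584.
        Two-sided p = 2*Phi(z) = 0.720024.
Step 6: alpha = 0.1. fail to reject H0.

W+ = 34.5, W- = 43.5, W = min = 34.5, p = 0.720024, fail to reject H0.


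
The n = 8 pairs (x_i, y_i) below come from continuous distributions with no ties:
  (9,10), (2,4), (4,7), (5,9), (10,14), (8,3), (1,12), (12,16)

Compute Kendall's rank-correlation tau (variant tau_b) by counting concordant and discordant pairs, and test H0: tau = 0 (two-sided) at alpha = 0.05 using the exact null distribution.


Step 1: Enumerate the 28 unordered pairs (i,j) with i<j and classify each by sign(x_j-x_i) * sign(y_j-y_i).
  (1,2):dx=-7,dy=-6->C; (1,3):dx=-5,dy=-3->C; (1,4):dx=-4,dy=-1->C; (1,5):dx=+1,dy=+4->C
  (1,6):dx=-1,dy=-7->C; (1,7):dx=-8,dy=+2->D; (1,8):dx=+3,dy=+6->C; (2,3):dx=+2,dy=+3->C
  (2,4):dx=+3,dy=+5->C; (2,5):dx=+8,dy=+10->C; (2,6):dx=+6,dy=-1->D; (2,7):dx=-1,dy=+8->D
  (2,8):dx=+10,dy=+12->C; (3,4):dx=+1,dy=+2->C; (3,5):dx=+6,dy=+7->C; (3,6):dx=+4,dy=-4->D
  (3,7):dx=-3,dy=+5->D; (3,8):dx=+8,dy=+9->C; (4,5):dx=+5,dy=+5->C; (4,6):dx=+3,dy=-6->D
  (4,7):dx=-4,dy=+3->D; (4,8):dx=+7,dy=+7->C; (5,6):dx=-2,dy=-11->C; (5,7):dx=-9,dy=-2->C
  (5,8):dx=+2,dy=+2->C; (6,7):dx=-7,dy=+9->D; (6,8):dx=+4,dy=+13->C; (7,8):dx=+11,dy=+4->C
Step 2: C = 20, D = 8, total pairs = 28.
Step 3: tau = (C - D)/(n(n-1)/2) = (20 - 8)/28 = 0.428571.
Step 4: Exact two-sided p-value (enumerate n! = 40320 permutations of y under H0): p = 0.178869.
Step 5: alpha = 0.05. fail to reject H0.

tau_b = 0.4286 (C=20, D=8), p = 0.178869, fail to reject H0.


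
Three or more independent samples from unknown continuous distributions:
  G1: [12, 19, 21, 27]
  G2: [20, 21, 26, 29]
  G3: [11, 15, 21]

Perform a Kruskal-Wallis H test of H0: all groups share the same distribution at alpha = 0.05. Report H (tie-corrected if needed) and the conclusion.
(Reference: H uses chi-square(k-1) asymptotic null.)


Step 1: Combine all N = 11 observations and assign midranks.
sorted (value, group, rank): (11,G3,1), (12,G1,2), (15,G3,3), (19,G1,4), (20,G2,5), (21,G1,7), (21,G2,7), (21,G3,7), (26,G2,9), (27,G1,10), (29,G2,11)
Step 2: Sum ranks within each group.
R_1 = 23 (n_1 = 4)
R_2 = 32 (n_2 = 4)
R_3 = 11 (n_3 = 3)
Step 3: H = 12/(N(N+1)) * sum(R_i^2/n_i) - 3(N+1)
     = 12/(11*12) * (23^2/4 + 32^2/4 + 11^2/3) - 3*12
     = 0.090909 * 428.583 - 36
     = 2.962121.
Step 4: Ties present; correction factor C = 1 - 24/(11^3 - 11) = 0.981818. Corrected H = 2.962121 / 0.981818 = 3.016975.
Step 5: Under H0, H ~ chi^2(2); p-value = 0.221244.
Step 6: alpha = 0.05. fail to reject H0.

H = 3.0170, df = 2, p = 0.221244, fail to reject H0.


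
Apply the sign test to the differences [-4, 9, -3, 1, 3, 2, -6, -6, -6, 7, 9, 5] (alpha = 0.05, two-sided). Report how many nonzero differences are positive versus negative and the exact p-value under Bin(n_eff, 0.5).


Step 1: Discard zero differences. Original n = 12; n_eff = number of nonzero differences = 12.
Nonzero differences (with sign): -4, +9, -3, +1, +3, +2, -6, -6, -6, +7, +9, +5
Step 2: Count signs: positive = 7, negative = 5.
Step 3: Under H0: P(positive) = 0.5, so the number of positives S ~ Bin(12, 0.5).
Step 4: Two-sided exact p-value = sum of Bin(12,0.5) probabilities at or below the observed probability = 0.774414.
Step 5: alpha = 0.05. fail to reject H0.

n_eff = 12, pos = 7, neg = 5, p = 0.774414, fail to reject H0.


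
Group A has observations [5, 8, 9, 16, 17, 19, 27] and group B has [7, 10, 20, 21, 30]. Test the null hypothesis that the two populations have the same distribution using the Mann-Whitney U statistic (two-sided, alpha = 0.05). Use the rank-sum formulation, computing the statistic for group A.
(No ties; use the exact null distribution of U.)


Step 1: Combine and sort all 12 observations; assign midranks.
sorted (value, group): (5,X), (7,Y), (8,X), (9,X), (10,Y), (16,X), (17,X), (19,X), (20,Y), (21,Y), (27,X), (30,Y)
ranks: 5->1, 7->2, 8->3, 9->4, 10->5, 16->6, 17->7, 19->8, 20->9, 21->10, 27->11, 30->12
Step 2: Rank sum for X: R1 = 1 + 3 + 4 + 6 + 7 + 8 + 11 = 40.
Step 3: U_X = R1 - n1(n1+1)/2 = 40 - 7*8/2 = 40 - 28 = 12.
       U_Y = n1*n2 - U_X = 35 - 12 = 23.
Step 4: No ties, so the exact null distribution of U (based on enumerating the C(12,7) = 792 equally likely rank assignments) gives the two-sided p-value.
Step 5: p-value = 0.431818; compare to alpha = 0.05. fail to reject H0.

U_X = 12, p = 0.431818, fail to reject H0 at alpha = 0.05.


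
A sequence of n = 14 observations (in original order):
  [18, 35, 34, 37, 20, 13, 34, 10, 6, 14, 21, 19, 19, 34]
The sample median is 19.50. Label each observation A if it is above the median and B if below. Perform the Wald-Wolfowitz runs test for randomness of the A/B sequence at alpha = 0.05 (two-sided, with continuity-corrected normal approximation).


Step 1: Compute median = 19.50; label A = above, B = below.
Labels in order: BAAAABABBBABBA  (n_A = 7, n_B = 7)
Step 2: Count runs R = 8.
Step 3: Under H0 (random ordering), E[R] = 2*n_A*n_B/(n_A+n_B) + 1 = 2*7*7/14 + 1 = 8.0000.
        Var[R] = 2*n_A*n_B*(2*n_A*n_B - n_A - n_B) / ((n_A+n_B)^2 * (n_A+n_B-1)) = 8232/2548 = 3.2308.
        SD[R] = 1.7974.
Step 4: R = E[R], so z = 0 with no continuity correction.
Step 5: Two-sided p-value via normal approximation = 2*(1 - Phi(|z|)) = 1.000000.
Step 6: alpha = 0.05. fail to reject H0.

R = 8, z = 0.0000, p = 1.000000, fail to reject H0.


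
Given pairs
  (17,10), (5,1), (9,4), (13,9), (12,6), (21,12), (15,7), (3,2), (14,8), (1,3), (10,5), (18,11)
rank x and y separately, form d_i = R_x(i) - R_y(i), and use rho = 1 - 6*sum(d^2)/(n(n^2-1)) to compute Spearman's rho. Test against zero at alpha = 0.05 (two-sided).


Step 1: Rank x and y separately (midranks; no ties here).
rank(x): 17->10, 5->3, 9->4, 13->7, 12->6, 21->12, 15->9, 3->2, 14->8, 1->1, 10->5, 18->11
rank(y): 10->10, 1->1, 4->4, 9->9, 6->6, 12->12, 7->7, 2->2, 8->8, 3->3, 5->5, 11->11
Step 2: d_i = R_x(i) - R_y(i); compute d_i^2.
  (10-10)^2=0, (3-1)^2=4, (4-4)^2=0, (7-9)^2=4, (6-6)^2=0, (12-12)^2=0, (9-7)^2=4, (2-2)^2=0, (8-8)^2=0, (1-3)^2=4, (5-5)^2=0, (11-11)^2=0
sum(d^2) = 16.
Step 3: rho = 1 - 6*16 / (12*(12^2 - 1)) = 1 - 96/1716 = 0.944056.
Step 4: Under H0, t = rho * sqrt((n-2)/(1-rho^2)) = 9.0525 ~ t(10).
Step 5: Two-sided p-value from the t-distribution with 10 df = 0.000004.
Step 6: alpha = 0.05. reject H0.

rho = 0.9441, p = 0.000004, reject H0 at alpha = 0.05.


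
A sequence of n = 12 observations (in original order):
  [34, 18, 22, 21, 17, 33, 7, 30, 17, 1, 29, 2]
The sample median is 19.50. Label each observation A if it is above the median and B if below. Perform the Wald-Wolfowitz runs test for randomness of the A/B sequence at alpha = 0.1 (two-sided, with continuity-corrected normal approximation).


Step 1: Compute median = 19.50; label A = above, B = below.
Labels in order: ABAABABABBAB  (n_A = 6, n_B = 6)
Step 2: Count runs R = 10.
Step 3: Under H0 (random ordering), E[R] = 2*n_A*n_B/(n_A+n_B) + 1 = 2*6*6/12 + 1 = 7.0000.
        Var[R] = 2*n_A*n_B*(2*n_A*n_B - n_A - n_B) / ((n_A+n_B)^2 * (n_A+n_B-1)) = 4320/1584 = 2.7273.
        SD[R] = 1.6514.
Step 4: Continuity-corrected z = (R - 0.5 - E[R]) / SD[R] = (10 - 0.5 - 7.0000) / 1.6514 = 1.5138.
Step 5: Two-sided p-value via normal approximation = 2*(1 - Phi(|z|)) = 0.130070.
Step 6: alpha = 0.1. fail to reject H0.

R = 10, z = 1.5138, p = 0.130070, fail to reject H0.


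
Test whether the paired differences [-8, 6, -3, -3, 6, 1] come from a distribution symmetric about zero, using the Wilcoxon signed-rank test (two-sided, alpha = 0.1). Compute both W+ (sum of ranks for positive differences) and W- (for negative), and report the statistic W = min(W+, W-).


Step 1: Drop any zero differences (none here) and take |d_i|.
|d| = [8, 6, 3, 3, 6, 1]
Step 2: Midrank |d_i| (ties get averaged ranks).
ranks: |8|->6, |6|->4.5, |3|->2.5, |3|->2.5, |6|->4.5, |1|->1
Step 3: Attach original signs; sum ranks with positive sign and with negative sign.
W+ = 4.5 + 4.5 + 1 = 10
W- = 6 + 2.5 + 2.5 = 11
(Check: W+ + W- = 21 should equal n(n+1)/2 = 21.)
Step 4: Test statistic W = min(W+, W-) = 10.
Step 5: Ties in |d|, so use the tie-corrected normal approximation.
        E[W] = n(n+1)/4 = 6*7/4 = 10.5.
        Tie groups: |d|=3 (t=2), |d|=6 (t=2); sum(t^3 - t) = 12.
        Var[W] = n(n+1)(2n+1)/24 - sum(t^3-t)/48 = 546/24 - 12/48 = 22.5.
        z = (W - E[W]) / sqrt(Var[W]) = (10 - 10.5) / 4.7434 = -0.1054.
        Two-sided p = 2*Phi(z) = 0.916051.
Step 6: alpha = 0.1. fail to reject H0.

W+ = 10, W- = 11, W = min = 10, p = 0.916051, fail to reject H0.


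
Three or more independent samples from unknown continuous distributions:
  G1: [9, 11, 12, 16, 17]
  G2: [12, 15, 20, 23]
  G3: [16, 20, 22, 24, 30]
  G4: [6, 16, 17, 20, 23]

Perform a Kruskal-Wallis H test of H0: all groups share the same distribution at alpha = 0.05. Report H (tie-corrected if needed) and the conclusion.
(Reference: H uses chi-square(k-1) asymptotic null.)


Step 1: Combine all N = 19 observations and assign midranks.
sorted (value, group, rank): (6,G4,1), (9,G1,2), (11,G1,3), (12,G1,4.5), (12,G2,4.5), (15,G2,6), (16,G1,8), (16,G3,8), (16,G4,8), (17,G1,10.5), (17,G4,10.5), (20,G2,13), (20,G3,13), (20,G4,13), (22,G3,15), (23,G2,16.5), (23,G4,16.5), (24,G3,18), (30,G3,19)
Step 2: Sum ranks within each group.
R_1 = 28 (n_1 = 5)
R_2 = 40 (n_2 = 4)
R_3 = 73 (n_3 = 5)
R_4 = 49 (n_4 = 5)
Step 3: H = 12/(N(N+1)) * sum(R_i^2/n_i) - 3(N+1)
     = 12/(19*20) * (28^2/5 + 40^2/4 + 73^2/5 + 49^2/5) - 3*20
     = 0.031579 * 2102.8 - 60
     = 6.404211.
Step 4: Ties present; correction factor C = 1 - 66/(19^3 - 19) = 0.990351. Corrected H = 6.404211 / 0.990351 = 6.466608.
Step 5: Under H0, H ~ chi^2(3); p-value = 0.090989.
Step 6: alpha = 0.05. fail to reject H0.

H = 6.4666, df = 3, p = 0.090989, fail to reject H0.


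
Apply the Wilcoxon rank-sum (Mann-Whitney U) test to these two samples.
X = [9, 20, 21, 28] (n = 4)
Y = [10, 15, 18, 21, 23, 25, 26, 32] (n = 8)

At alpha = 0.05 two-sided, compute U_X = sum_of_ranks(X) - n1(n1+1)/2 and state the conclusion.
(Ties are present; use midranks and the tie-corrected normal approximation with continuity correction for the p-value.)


Step 1: Combine and sort all 12 observations; assign midranks.
sorted (value, group): (9,X), (10,Y), (15,Y), (18,Y), (20,X), (21,X), (21,Y), (23,Y), (25,Y), (26,Y), (28,X), (32,Y)
ranks: 9->1, 10->2, 15->3, 18->4, 20->5, 21->6.5, 21->6.5, 23->8, 25->9, 26->10, 28->11, 32->12
Step 2: Rank sum for X: R1 = 1 + 5 + 6.5 + 11 = 23.5.
Step 3: U_X = R1 - n1(n1+1)/2 = 23.5 - 4*5/2 = 23.5 - 10 = 13.5.
       U_Y = n1*n2 - U_X = 32 - 13.5 = 18.5.
Step 4: Ties are present, so use the tie-corrected normal approximation (with continuity correction) for the p-value.
Step 5: p-value = 0.733647; compare to alpha = 0.05. fail to reject H0.

U_X = 13.5, p = 0.733647, fail to reject H0 at alpha = 0.05.


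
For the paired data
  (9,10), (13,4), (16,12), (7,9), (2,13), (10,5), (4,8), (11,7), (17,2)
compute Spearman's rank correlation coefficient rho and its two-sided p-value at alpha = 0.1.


Step 1: Rank x and y separately (midranks; no ties here).
rank(x): 9->4, 13->7, 16->8, 7->3, 2->1, 10->5, 4->2, 11->6, 17->9
rank(y): 10->7, 4->2, 12->8, 9->6, 13->9, 5->3, 8->5, 7->4, 2->1
Step 2: d_i = R_x(i) - R_y(i); compute d_i^2.
  (4-7)^2=9, (7-2)^2=25, (8-8)^2=0, (3-6)^2=9, (1-9)^2=64, (5-3)^2=4, (2-5)^2=9, (6-4)^2=4, (9-1)^2=64
sum(d^2) = 188.
Step 3: rho = 1 - 6*188 / (9*(9^2 - 1)) = 1 - 1128/720 = -0.566667.
Step 4: Under H0, t = rho * sqrt((n-2)/(1-rho^2)) = -1.8196 ~ t(7).
Step 5: Two-sided p-value from the t-distribution with 7 df = 0.111633.
Step 6: alpha = 0.1. fail to reject H0.

rho = -0.5667, p = 0.111633, fail to reject H0 at alpha = 0.1.


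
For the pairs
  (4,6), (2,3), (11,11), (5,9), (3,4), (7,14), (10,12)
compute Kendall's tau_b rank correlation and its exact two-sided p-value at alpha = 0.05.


Step 1: Enumerate the 21 unordered pairs (i,j) with i<j and classify each by sign(x_j-x_i) * sign(y_j-y_i).
  (1,2):dx=-2,dy=-3->C; (1,3):dx=+7,dy=+5->C; (1,4):dx=+1,dy=+3->C; (1,5):dx=-1,dy=-2->C
  (1,6):dx=+3,dy=+8->C; (1,7):dx=+6,dy=+6->C; (2,3):dx=+9,dy=+8->C; (2,4):dx=+3,dy=+6->C
  (2,5):dx=+1,dy=+1->C; (2,6):dx=+5,dy=+11->C; (2,7):dx=+8,dy=+9->C; (3,4):dx=-6,dy=-2->C
  (3,5):dx=-8,dy=-7->C; (3,6):dx=-4,dy=+3->D; (3,7):dx=-1,dy=+1->D; (4,5):dx=-2,dy=-5->C
  (4,6):dx=+2,dy=+5->C; (4,7):dx=+5,dy=+3->C; (5,6):dx=+4,dy=+10->C; (5,7):dx=+7,dy=+8->C
  (6,7):dx=+3,dy=-2->D
Step 2: C = 18, D = 3, total pairs = 21.
Step 3: tau = (C - D)/(n(n-1)/2) = (18 - 3)/21 = 0.714286.
Step 4: Exact two-sided p-value (enumerate n! = 5040 permutations of y under H0): p = 0.030159.
Step 5: alpha = 0.05. reject H0.

tau_b = 0.7143 (C=18, D=3), p = 0.030159, reject H0.


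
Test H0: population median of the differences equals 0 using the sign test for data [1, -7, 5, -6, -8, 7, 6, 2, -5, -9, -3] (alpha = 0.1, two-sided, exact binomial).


Step 1: Discard zero differences. Original n = 11; n_eff = number of nonzero differences = 11.
Nonzero differences (with sign): +1, -7, +5, -6, -8, +7, +6, +2, -5, -9, -3
Step 2: Count signs: positive = 5, negative = 6.
Step 3: Under H0: P(positive) = 0.5, so the number of positives S ~ Bin(11, 0.5).
Step 4: Two-sided exact p-value = sum of Bin(11,0.5) probabilities at or below the observed probability = 1.000000.
Step 5: alpha = 0.1. fail to reject H0.

n_eff = 11, pos = 5, neg = 6, p = 1.000000, fail to reject H0.


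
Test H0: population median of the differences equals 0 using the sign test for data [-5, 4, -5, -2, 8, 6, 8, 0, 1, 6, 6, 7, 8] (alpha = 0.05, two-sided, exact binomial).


Step 1: Discard zero differences. Original n = 13; n_eff = number of nonzero differences = 12.
Nonzero differences (with sign): -5, +4, -5, -2, +8, +6, +8, +1, +6, +6, +7, +8
Step 2: Count signs: positive = 9, negative = 3.
Step 3: Under H0: P(positive) = 0.5, so the number of positives S ~ Bin(12, 0.5).
Step 4: Two-sided exact p-value = sum of Bin(12,0.5) probabilities at or below the observed probability = 0.145996.
Step 5: alpha = 0.05. fail to reject H0.

n_eff = 12, pos = 9, neg = 3, p = 0.145996, fail to reject H0.


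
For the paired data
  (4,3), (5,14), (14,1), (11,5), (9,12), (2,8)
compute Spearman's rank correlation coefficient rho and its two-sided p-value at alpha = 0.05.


Step 1: Rank x and y separately (midranks; no ties here).
rank(x): 4->2, 5->3, 14->6, 11->5, 9->4, 2->1
rank(y): 3->2, 14->6, 1->1, 5->3, 12->5, 8->4
Step 2: d_i = R_x(i) - R_y(i); compute d_i^2.
  (2-2)^2=0, (3-6)^2=9, (6-1)^2=25, (5-3)^2=4, (4-5)^2=1, (1-4)^2=9
sum(d^2) = 48.
Step 3: rho = 1 - 6*48 / (6*(6^2 - 1)) = 1 - 288/210 = -0.371429.
Step 4: Under H0, t = rho * sqrt((n-2)/(1-rho^2)) = -0.8001 ~ t(4).
Step 5: Two-sided p-value from the t-distribution with 4 df = 0.468478.
Step 6: alpha = 0.05. fail to reject H0.

rho = -0.3714, p = 0.468478, fail to reject H0 at alpha = 0.05.


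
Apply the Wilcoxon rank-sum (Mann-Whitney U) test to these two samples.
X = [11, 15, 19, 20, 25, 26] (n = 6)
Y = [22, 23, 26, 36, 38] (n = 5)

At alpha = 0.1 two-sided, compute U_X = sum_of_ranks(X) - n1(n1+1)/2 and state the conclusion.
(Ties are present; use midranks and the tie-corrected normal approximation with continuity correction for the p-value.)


Step 1: Combine and sort all 11 observations; assign midranks.
sorted (value, group): (11,X), (15,X), (19,X), (20,X), (22,Y), (23,Y), (25,X), (26,X), (26,Y), (36,Y), (38,Y)
ranks: 11->1, 15->2, 19->3, 20->4, 22->5, 23->6, 25->7, 26->8.5, 26->8.5, 36->10, 38->11
Step 2: Rank sum for X: R1 = 1 + 2 + 3 + 4 + 7 + 8.5 = 25.5.
Step 3: U_X = R1 - n1(n1+1)/2 = 25.5 - 6*7/2 = 25.5 - 21 = 4.5.
       U_Y = n1*n2 - U_X = 30 - 4.5 = 25.5.
Step 4: Ties are present, so use the tie-corrected normal approximation (with continuity correction) for the p-value.
Step 5: p-value = 0.067264; compare to alpha = 0.1. reject H0.

U_X = 4.5, p = 0.067264, reject H0 at alpha = 0.1.


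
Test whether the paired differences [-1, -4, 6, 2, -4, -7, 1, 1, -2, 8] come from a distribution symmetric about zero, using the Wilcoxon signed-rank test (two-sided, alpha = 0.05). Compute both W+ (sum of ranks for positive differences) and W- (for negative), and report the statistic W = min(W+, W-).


Step 1: Drop any zero differences (none here) and take |d_i|.
|d| = [1, 4, 6, 2, 4, 7, 1, 1, 2, 8]
Step 2: Midrank |d_i| (ties get averaged ranks).
ranks: |1|->2, |4|->6.5, |6|->8, |2|->4.5, |4|->6.5, |7|->9, |1|->2, |1|->2, |2|->4.5, |8|->10
Step 3: Attach original signs; sum ranks with positive sign and with negative sign.
W+ = 8 + 4.5 + 2 + 2 + 10 = 26.5
W- = 2 + 6.5 + 6.5 + 9 + 4.5 = 28.5
(Check: W+ + W- = 55 should equal n(n+1)/2 = 55.)
Step 4: Test statistic W = min(W+, W-) = 26.5.
Step 5: Ties in |d|, so use the tie-corrected normal approximation.
        E[W] = n(n+1)/4 = 10*11/4 = 27.5.
        Tie groups: |d|=1 (t=3), |d|=2 (t=2), |d|=4 (t=2); sum(t^3 - t) = 36.
        Var[W] = n(n+1)(2n+1)/24 - sum(t^3-t)/48 = 2310/24 - 36/48 = 95.5.
        z = (W - E[W]) / sqrt(Var[W]) = (26.5 - 27.5) / 9.7724 = -0.1023.
        Two-sided p = 2*Phi(z) = 0.918496.
Step 6: alpha = 0.05. fail to reject H0.

W+ = 26.5, W- = 28.5, W = min = 26.5, p = 0.918496, fail to reject H0.


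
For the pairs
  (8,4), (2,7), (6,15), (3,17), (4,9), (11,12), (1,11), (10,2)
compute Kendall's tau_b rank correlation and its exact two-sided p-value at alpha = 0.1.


Step 1: Enumerate the 28 unordered pairs (i,j) with i<j and classify each by sign(x_j-x_i) * sign(y_j-y_i).
  (1,2):dx=-6,dy=+3->D; (1,3):dx=-2,dy=+11->D; (1,4):dx=-5,dy=+13->D; (1,5):dx=-4,dy=+5->D
  (1,6):dx=+3,dy=+8->C; (1,7):dx=-7,dy=+7->D; (1,8):dx=+2,dy=-2->D; (2,3):dx=+4,dy=+8->C
  (2,4):dx=+1,dy=+10->C; (2,5):dx=+2,dy=+2->C; (2,6):dx=+9,dy=+5->C; (2,7):dx=-1,dy=+4->D
  (2,8):dx=+8,dy=-5->D; (3,4):dx=-3,dy=+2->D; (3,5):dx=-2,dy=-6->C; (3,6):dx=+5,dy=-3->D
  (3,7):dx=-5,dy=-4->C; (3,8):dx=+4,dy=-13->D; (4,5):dx=+1,dy=-8->D; (4,6):dx=+8,dy=-5->D
  (4,7):dx=-2,dy=-6->C; (4,8):dx=+7,dy=-15->D; (5,6):dx=+7,dy=+3->C; (5,7):dx=-3,dy=+2->D
  (5,8):dx=+6,dy=-7->D; (6,7):dx=-10,dy=-1->C; (6,8):dx=-1,dy=-10->C; (7,8):dx=+9,dy=-9->D
Step 2: C = 11, D = 17, total pairs = 28.
Step 3: tau = (C - D)/(n(n-1)/2) = (11 - 17)/28 = -0.214286.
Step 4: Exact two-sided p-value (enumerate n! = 40320 permutations of y under H0): p = 0.548413.
Step 5: alpha = 0.1. fail to reject H0.

tau_b = -0.2143 (C=11, D=17), p = 0.548413, fail to reject H0.


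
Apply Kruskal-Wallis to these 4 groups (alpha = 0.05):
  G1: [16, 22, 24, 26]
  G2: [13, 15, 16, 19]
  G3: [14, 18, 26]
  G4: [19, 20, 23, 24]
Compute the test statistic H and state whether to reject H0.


Step 1: Combine all N = 15 observations and assign midranks.
sorted (value, group, rank): (13,G2,1), (14,G3,2), (15,G2,3), (16,G1,4.5), (16,G2,4.5), (18,G3,6), (19,G2,7.5), (19,G4,7.5), (20,G4,9), (22,G1,10), (23,G4,11), (24,G1,12.5), (24,G4,12.5), (26,G1,14.5), (26,G3,14.5)
Step 2: Sum ranks within each group.
R_1 = 41.5 (n_1 = 4)
R_2 = 16 (n_2 = 4)
R_3 = 22.5 (n_3 = 3)
R_4 = 40 (n_4 = 4)
Step 3: H = 12/(N(N+1)) * sum(R_i^2/n_i) - 3(N+1)
     = 12/(15*16) * (41.5^2/4 + 16^2/4 + 22.5^2/3 + 40^2/4) - 3*16
     = 0.050000 * 1063.31 - 48
     = 5.165625.
Step 4: Ties present; correction factor C = 1 - 24/(15^3 - 15) = 0.992857. Corrected H = 5.165625 / 0.992857 = 5.202788.
Step 5: Under H0, H ~ chi^2(3); p-value = 0.157536.
Step 6: alpha = 0.05. fail to reject H0.

H = 5.2028, df = 3, p = 0.157536, fail to reject H0.


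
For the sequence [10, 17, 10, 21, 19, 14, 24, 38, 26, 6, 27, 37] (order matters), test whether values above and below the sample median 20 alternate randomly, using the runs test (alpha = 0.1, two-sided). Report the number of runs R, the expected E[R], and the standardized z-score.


Step 1: Compute median = 20; label A = above, B = below.
Labels in order: BBBABBAAABAA  (n_A = 6, n_B = 6)
Step 2: Count runs R = 6.
Step 3: Under H0 (random ordering), E[R] = 2*n_A*n_B/(n_A+n_B) + 1 = 2*6*6/12 + 1 = 7.0000.
        Var[R] = 2*n_A*n_B*(2*n_A*n_B - n_A - n_B) / ((n_A+n_B)^2 * (n_A+n_B-1)) = 4320/1584 = 2.7273.
        SD[R] = 1.6514.
Step 4: Continuity-corrected z = (R + 0.5 - E[R]) / SD[R] = (6 + 0.5 - 7.0000) / 1.6514 = -0.3028.
Step 5: Two-sided p-value via normal approximation = 2*(1 - Phi(|z|)) = 0.762069.
Step 6: alpha = 0.1. fail to reject H0.

R = 6, z = -0.3028, p = 0.762069, fail to reject H0.


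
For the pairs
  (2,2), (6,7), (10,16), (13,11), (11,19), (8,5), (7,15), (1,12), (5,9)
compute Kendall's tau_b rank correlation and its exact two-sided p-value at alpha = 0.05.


Step 1: Enumerate the 36 unordered pairs (i,j) with i<j and classify each by sign(x_j-x_i) * sign(y_j-y_i).
  (1,2):dx=+4,dy=+5->C; (1,3):dx=+8,dy=+14->C; (1,4):dx=+11,dy=+9->C; (1,5):dx=+9,dy=+17->C
  (1,6):dx=+6,dy=+3->C; (1,7):dx=+5,dy=+13->C; (1,8):dx=-1,dy=+10->D; (1,9):dx=+3,dy=+7->C
  (2,3):dx=+4,dy=+9->C; (2,4):dx=+7,dy=+4->C; (2,5):dx=+5,dy=+12->C; (2,6):dx=+2,dy=-2->D
  (2,7):dx=+1,dy=+8->C; (2,8):dx=-5,dy=+5->D; (2,9):dx=-1,dy=+2->D; (3,4):dx=+3,dy=-5->D
  (3,5):dx=+1,dy=+3->C; (3,6):dx=-2,dy=-11->C; (3,7):dx=-3,dy=-1->C; (3,8):dx=-9,dy=-4->C
  (3,9):dx=-5,dy=-7->C; (4,5):dx=-2,dy=+8->D; (4,6):dx=-5,dy=-6->C; (4,7):dx=-6,dy=+4->D
  (4,8):dx=-12,dy=+1->D; (4,9):dx=-8,dy=-2->C; (5,6):dx=-3,dy=-14->C; (5,7):dx=-4,dy=-4->C
  (5,8):dx=-10,dy=-7->C; (5,9):dx=-6,dy=-10->C; (6,7):dx=-1,dy=+10->D; (6,8):dx=-7,dy=+7->D
  (6,9):dx=-3,dy=+4->D; (7,8):dx=-6,dy=-3->C; (7,9):dx=-2,dy=-6->C; (8,9):dx=+4,dy=-3->D
Step 2: C = 24, D = 12, total pairs = 36.
Step 3: tau = (C - D)/(n(n-1)/2) = (24 - 12)/36 = 0.333333.
Step 4: Exact two-sided p-value (enumerate n! = 362880 permutations of y under H0): p = 0.259518.
Step 5: alpha = 0.05. fail to reject H0.

tau_b = 0.3333 (C=24, D=12), p = 0.259518, fail to reject H0.
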